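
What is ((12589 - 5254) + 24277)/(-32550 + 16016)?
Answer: -2258/1181 ≈ -1.9119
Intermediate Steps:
((12589 - 5254) + 24277)/(-32550 + 16016) = (7335 + 24277)/(-16534) = 31612*(-1/16534) = -2258/1181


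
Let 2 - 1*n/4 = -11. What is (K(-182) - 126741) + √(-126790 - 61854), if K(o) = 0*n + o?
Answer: -126923 + 2*I*√47161 ≈ -1.2692e+5 + 434.33*I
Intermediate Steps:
n = 52 (n = 8 - 4*(-11) = 8 + 44 = 52)
K(o) = o (K(o) = 0*52 + o = 0 + o = o)
(K(-182) - 126741) + √(-126790 - 61854) = (-182 - 126741) + √(-126790 - 61854) = -126923 + √(-188644) = -126923 + 2*I*√47161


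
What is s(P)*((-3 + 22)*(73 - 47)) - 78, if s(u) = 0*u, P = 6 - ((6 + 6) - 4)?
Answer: -78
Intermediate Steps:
P = -2 (P = 6 - (12 - 4) = 6 - 1*8 = 6 - 8 = -2)
s(u) = 0
s(P)*((-3 + 22)*(73 - 47)) - 78 = 0*((-3 + 22)*(73 - 47)) - 78 = 0*(19*26) - 78 = 0*494 - 78 = 0 - 78 = -78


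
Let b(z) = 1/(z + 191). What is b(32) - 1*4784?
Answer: -1066831/223 ≈ -4784.0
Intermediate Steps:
b(z) = 1/(191 + z)
b(32) - 1*4784 = 1/(191 + 32) - 1*4784 = 1/223 - 4784 = -1066831/223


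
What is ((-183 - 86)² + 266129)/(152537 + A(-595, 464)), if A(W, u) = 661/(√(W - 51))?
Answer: 6670886587596/3006165786259 + 44748378*I*√646/3006165786259 ≈ 2.2191 + 0.00037834*I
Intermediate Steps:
A(W, u) = 661/√(-51 + W) (A(W, u) = 661/(√(-51 + W)) = 661/√(-51 + W))
((-183 - 86)² + 266129)/(152537 + A(-595, 464)) = ((-183 - 86)² + 266129)/(152537 + 661/√(-51 - 595)) = ((-269)² + 266129)/(152537 + 661/√(-646)) = (72361 + 266129)/(152537 + 661*(-I*√646/646)) = 338490/(152537 - 661*I*√646/646)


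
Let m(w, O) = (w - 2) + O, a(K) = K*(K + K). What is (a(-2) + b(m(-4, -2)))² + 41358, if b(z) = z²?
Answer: 46542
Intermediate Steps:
a(K) = 2*K² (a(K) = K*(2*K) = 2*K²)
m(w, O) = -2 + O + w (m(w, O) = (-2 + w) + O = -2 + O + w)
(a(-2) + b(m(-4, -2)))² + 41358 = (2*(-2)² + (-2 - 2 - 4)²)² + 41358 = (2*4 + (-8)²)² + 41358 = (8 + 64)² + 41358 = 72² + 41358 = 5184 + 41358 = 46542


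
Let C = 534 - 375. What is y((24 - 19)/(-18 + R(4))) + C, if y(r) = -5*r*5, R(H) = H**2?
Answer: 443/2 ≈ 221.50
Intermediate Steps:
C = 159
y(r) = -25*r
y((24 - 19)/(-18 + R(4))) + C = -25*(24 - 19)/(-18 + 4**2) + 159 = -125/(-18 + 16) + 159 = -125/(-2) + 159 = -125*(-1)/2 + 159 = -25*(-5/2) + 159 = 125/2 + 159 = 443/2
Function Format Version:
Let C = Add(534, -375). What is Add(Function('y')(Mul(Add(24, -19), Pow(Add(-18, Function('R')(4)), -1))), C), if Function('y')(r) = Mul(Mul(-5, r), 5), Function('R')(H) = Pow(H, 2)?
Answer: Rational(443, 2) ≈ 221.50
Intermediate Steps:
C = 159
Function('y')(r) = Mul(-25, r)
Add(Function('y')(Mul(Add(24, -19), Pow(Add(-18, Function('R')(4)), -1))), C) = Add(Mul(-25, Mul(Add(24, -19), Pow(Add(-18, Pow(4, 2)), -1))), 159) = Add(Mul(-25, Mul(5, Pow(Add(-18, 16), -1))), 159) = Add(Mul(-25, Mul(5, Pow(-2, -1))), 159) = Add(Mul(-25, Mul(5, Rational(-1, 2))), 159) = Add(Mul(-25, Rational(-5, 2)), 159) = Add(Rational(125, 2), 159) = Rational(443, 2)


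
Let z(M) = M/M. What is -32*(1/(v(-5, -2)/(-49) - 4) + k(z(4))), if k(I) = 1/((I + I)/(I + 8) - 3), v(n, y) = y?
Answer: 47536/2425 ≈ 19.602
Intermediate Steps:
z(M) = 1
k(I) = 1/(-3 + 2*I/(8 + I)) (k(I) = 1/((2*I)/(8 + I) - 3) = 1/(2*I/(8 + I) - 3) = 1/(-3 + 2*I/(8 + I)))
-32*(1/(v(-5, -2)/(-49) - 4) + k(z(4))) = -32*(1/(-2/(-49) - 4) + (-8 - 1*1)/(24 + 1)) = -32*(1/(-2*(-1/49) - 4) + (-8 - 1)/25) = -32*(1/(2/49 - 4) + (1/25)*(-9)) = -32*(1/(-194/49) - 9/25) = -32*(-49/194 - 9/25) = -32*(-2971/4850) = 47536/2425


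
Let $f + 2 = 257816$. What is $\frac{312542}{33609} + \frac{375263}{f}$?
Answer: $\frac{31063305785}{2888290242} \approx 10.755$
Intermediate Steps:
$f = 257814$ ($f = -2 + 257816 = 257814$)
$\frac{312542}{33609} + \frac{375263}{f} = \frac{312542}{33609} + \frac{375263}{257814} = \frac{31063305785}{2888290242}$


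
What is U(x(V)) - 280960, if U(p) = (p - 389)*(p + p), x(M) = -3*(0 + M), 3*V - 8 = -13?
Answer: -284800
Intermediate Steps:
V = -5/3 (V = 8/3 + (1/3)*(-13) = 8/3 - 13/3 = -5/3 ≈ -1.6667)
x(M) = -3*M
U(p) = 2*p*(-389 + p) (U(p) = (-389 + p)*(2*p) = 2*p*(-389 + p))
U(x(V)) - 280960 = 2*(-3*(-5/3))*(-389 - 3*(-5/3)) - 280960 = 2*5*(-389 + 5) - 280960 = 2*5*(-384) - 280960 = -3840 - 280960 = -284800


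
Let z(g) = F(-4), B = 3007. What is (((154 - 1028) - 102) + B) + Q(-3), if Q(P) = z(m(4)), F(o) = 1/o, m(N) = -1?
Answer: 8123/4 ≈ 2030.8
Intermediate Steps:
F(o) = 1/o
z(g) = -¼ (z(g) = 1/(-4) = -¼)
Q(P) = -¼
(((154 - 1028) - 102) + B) + Q(-3) = (((154 - 1028) - 102) + 3007) - ¼ = ((-874 - 102) + 3007) - ¼ = (-976 + 3007) - ¼ = 2031 - ¼ = 8123/4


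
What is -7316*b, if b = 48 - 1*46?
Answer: -14632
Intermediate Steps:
b = 2 (b = 48 - 46 = 2)
-7316*b = -7316*2 = -14632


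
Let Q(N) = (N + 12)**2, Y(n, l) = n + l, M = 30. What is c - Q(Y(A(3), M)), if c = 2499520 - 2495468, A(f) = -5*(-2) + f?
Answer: 1027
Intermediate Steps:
A(f) = 10 + f
c = 4052
Y(n, l) = l + n
Q(N) = (12 + N)**2
c - Q(Y(A(3), M)) = 4052 - (12 + (30 + (10 + 3)))**2 = 4052 - (12 + (30 + 13))**2 = 4052 - (12 + 43)**2 = 4052 - 1*55**2 = 4052 - 1*3025 = 4052 - 3025 = 1027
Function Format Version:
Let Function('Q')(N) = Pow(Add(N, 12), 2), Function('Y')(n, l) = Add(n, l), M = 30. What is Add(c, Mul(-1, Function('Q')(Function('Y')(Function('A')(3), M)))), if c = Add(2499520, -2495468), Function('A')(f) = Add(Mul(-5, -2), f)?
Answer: 1027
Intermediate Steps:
Function('A')(f) = Add(10, f)
c = 4052
Function('Y')(n, l) = Add(l, n)
Function('Q')(N) = Pow(Add(12, N), 2)
Add(c, Mul(-1, Function('Q')(Function('Y')(Function('A')(3), M)))) = Add(4052, Mul(-1, Pow(Add(12, Add(30, Add(10, 3))), 2))) = Add(4052, Mul(-1, Pow(Add(12, Add(30, 13)), 2))) = Add(4052, Mul(-1, Pow(Add(12, 43), 2))) = Add(4052, Mul(-1, Pow(55, 2))) = Add(4052, Mul(-1, 3025)) = Add(4052, -3025) = 1027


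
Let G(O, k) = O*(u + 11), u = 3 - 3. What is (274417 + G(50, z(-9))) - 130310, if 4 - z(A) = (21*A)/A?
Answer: 144657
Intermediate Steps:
u = 0
z(A) = -17 (z(A) = 4 - 21*A/A = 4 - 1*21 = 4 - 21 = -17)
G(O, k) = 11*O (G(O, k) = O*(0 + 11) = O*11 = 11*O)
(274417 + G(50, z(-9))) - 130310 = (274417 + 11*50) - 130310 = (274417 + 550) - 130310 = 274967 - 130310 = 144657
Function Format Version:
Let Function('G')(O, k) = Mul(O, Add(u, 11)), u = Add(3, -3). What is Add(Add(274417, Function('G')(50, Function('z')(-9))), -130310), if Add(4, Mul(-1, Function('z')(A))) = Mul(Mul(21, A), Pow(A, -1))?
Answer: 144657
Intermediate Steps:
u = 0
Function('z')(A) = -17 (Function('z')(A) = Add(4, Mul(-1, Mul(Mul(21, A), Pow(A, -1)))) = Add(4, Mul(-1, 21)) = Add(4, -21) = -17)
Function('G')(O, k) = Mul(11, O) (Function('G')(O, k) = Mul(O, Add(0, 11)) = Mul(O, 11) = Mul(11, O))
Add(Add(274417, Function('G')(50, Function('z')(-9))), -130310) = Add(Add(274417, Mul(11, 50)), -130310) = Add(Add(274417, 550), -130310) = Add(274967, -130310) = 144657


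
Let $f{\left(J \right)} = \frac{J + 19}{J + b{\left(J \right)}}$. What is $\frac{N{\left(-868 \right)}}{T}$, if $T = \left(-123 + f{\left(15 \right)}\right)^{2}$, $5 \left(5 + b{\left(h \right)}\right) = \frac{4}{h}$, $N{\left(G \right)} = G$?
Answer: $- \frac{30841993}{508412304} \approx -0.060663$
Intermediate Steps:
$b{\left(h \right)} = -5 + \frac{4}{5 h}$ ($b{\left(h \right)} = -5 + \frac{4 \frac{1}{h}}{5} = -5 + \frac{4}{5 h}$)
$f{\left(J \right)} = \frac{19 + J}{-5 + J + \frac{4}{5 J}}$ ($f{\left(J \right)} = \frac{J + 19}{J - \left(5 - \frac{4}{5 J}\right)} = \frac{19 + J}{-5 + J + \frac{4}{5 J}}$)
$T = \frac{2033649216}{142129}$ ($T = \left(-123 + 5 \cdot 15 \frac{1}{4 + 5 \cdot 15 \left(-5 + 15\right)} \left(19 + 15\right)\right)^{2} = \left(-123 + 5 \cdot 15 \frac{1}{4 + 5 \cdot 15 \cdot 10} \cdot 34\right)^{2} = \left(-123 + 5 \cdot 15 \frac{1}{4 + 750} \cdot 34\right)^{2} = \left(-123 + 5 \cdot 15 \cdot \frac{1}{754} \cdot 34\right)^{2} = \left(-123 + \frac{1275}{377}\right)^{2} = \left(- \frac{45096}{377}\right)^{2} = \frac{2033649216}{142129} \approx 14308.0$)
$\frac{N{\left(-868 \right)}}{T} = - \frac{868}{\frac{2033649216}{142129}} = \left(-868\right) \frac{142129}{2033649216} = - \frac{30841993}{508412304}$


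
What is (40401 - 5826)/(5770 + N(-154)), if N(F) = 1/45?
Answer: 1555875/259651 ≈ 5.9922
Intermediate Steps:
N(F) = 1/45
(40401 - 5826)/(5770 + N(-154)) = (40401 - 5826)/(5770 + 1/45) = 34575/(259651/45) = 34575*(45/259651) = 1555875/259651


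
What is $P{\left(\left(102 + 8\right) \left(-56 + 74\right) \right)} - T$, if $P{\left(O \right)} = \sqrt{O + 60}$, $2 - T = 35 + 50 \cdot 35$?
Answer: $1783 + 2 \sqrt{510} \approx 1828.2$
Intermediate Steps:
$T = -1783$ ($T = 2 - \left(35 + 50 \cdot 35\right) = 2 - \left(35 + 1750\right) = 2 - 1785 = -1783$)
$P{\left(O \right)} = \sqrt{60 + O}$
$P{\left(\left(102 + 8\right) \left(-56 + 74\right) \right)} - T = \sqrt{60 + \left(102 + 8\right) \left(-56 + 74\right)} - -1783 = \sqrt{60 + 110 \cdot 18} + 1783 = \sqrt{60 + 1980} + 1783 = \sqrt{2040} + 1783 = 2 \sqrt{510} + 1783 = 1783 + 2 \sqrt{510}$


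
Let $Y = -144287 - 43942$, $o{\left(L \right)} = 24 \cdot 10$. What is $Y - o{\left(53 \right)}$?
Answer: $-188469$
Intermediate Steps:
$o{\left(L \right)} = 240$
$Y = -188229$ ($Y = -144287 - 43942 = -188229$)
$Y - o{\left(53 \right)} = -188229 - 240 = -188469$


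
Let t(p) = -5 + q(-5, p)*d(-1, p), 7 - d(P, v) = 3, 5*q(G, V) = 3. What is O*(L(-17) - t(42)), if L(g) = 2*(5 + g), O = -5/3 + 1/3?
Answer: 428/15 ≈ 28.533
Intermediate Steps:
O = -4/3 (O = -5*1/3 + 1*(1/3) = -5/3 + 1/3 = -4/3 ≈ -1.3333)
q(G, V) = 3/5 (q(G, V) = (1/5)*3 = 3/5)
d(P, v) = 4 (d(P, v) = 7 - 1*3 = 7 - 3 = 4)
L(g) = 10 + 2*g
t(p) = -13/5 (t(p) = -5 + (3/5)*4 = -5 + 12/5 = -13/5)
O*(L(-17) - t(42)) = -4*((10 + 2*(-17)) - 1*(-13/5))/3 = -4*((10 - 34) + 13/5)/3 = -4*(-24 + 13/5)/3 = -4/3*(-107/5) = 428/15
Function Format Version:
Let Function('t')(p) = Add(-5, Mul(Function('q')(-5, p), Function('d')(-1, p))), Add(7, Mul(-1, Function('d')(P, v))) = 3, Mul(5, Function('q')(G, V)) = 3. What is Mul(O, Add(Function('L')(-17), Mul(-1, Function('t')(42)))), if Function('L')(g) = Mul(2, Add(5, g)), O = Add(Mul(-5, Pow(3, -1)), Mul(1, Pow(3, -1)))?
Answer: Rational(428, 15) ≈ 28.533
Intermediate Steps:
O = Rational(-4, 3) (O = Add(Mul(-5, Rational(1, 3)), Mul(1, Rational(1, 3))) = Add(Rational(-5, 3), Rational(1, 3)) = Rational(-4, 3) ≈ -1.3333)
Function('q')(G, V) = Rational(3, 5) (Function('q')(G, V) = Mul(Rational(1, 5), 3) = Rational(3, 5))
Function('d')(P, v) = 4 (Function('d')(P, v) = Add(7, Mul(-1, 3)) = Add(7, -3) = 4)
Function('L')(g) = Add(10, Mul(2, g))
Function('t')(p) = Rational(-13, 5) (Function('t')(p) = Add(-5, Mul(Rational(3, 5), 4)) = Add(-5, Rational(12, 5)) = Rational(-13, 5))
Mul(O, Add(Function('L')(-17), Mul(-1, Function('t')(42)))) = Mul(Rational(-4, 3), Add(Add(10, Mul(2, -17)), Mul(-1, Rational(-13, 5)))) = Mul(Rational(-4, 3), Add(Add(10, -34), Rational(13, 5))) = Mul(Rational(-4, 3), Add(-24, Rational(13, 5))) = Mul(Rational(-4, 3), Rational(-107, 5)) = Rational(428, 15)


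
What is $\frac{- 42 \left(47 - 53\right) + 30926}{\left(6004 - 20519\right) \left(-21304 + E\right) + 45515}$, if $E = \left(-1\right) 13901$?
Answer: $\frac{15589}{255523045} \approx 6.1008 \cdot 10^{-5}$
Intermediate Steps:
$E = -13901$
$\frac{- 42 \left(47 - 53\right) + 30926}{\left(6004 - 20519\right) \left(-21304 + E\right) + 45515} = \frac{- 42 \left(47 - 53\right) + 30926}{\left(6004 - 20519\right) \left(-21304 - 13901\right) + 45515} = \frac{\left(-42\right) \left(-6\right) + 30926}{\left(-14515\right) \left(-35205\right) + 45515} = \frac{252 + 30926}{511000575 + 45515} = \frac{31178}{511046090} = 31178 \cdot \frac{1}{511046090} = \frac{15589}{255523045}$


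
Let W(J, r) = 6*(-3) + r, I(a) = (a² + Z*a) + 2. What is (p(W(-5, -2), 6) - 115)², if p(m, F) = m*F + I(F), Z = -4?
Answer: 48841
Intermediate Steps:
I(a) = 2 + a² - 4*a (I(a) = (a² - 4*a) + 2 = 2 + a² - 4*a)
W(J, r) = -18 + r
p(m, F) = 2 + F² - 4*F + F*m (p(m, F) = m*F + (2 + F² - 4*F) = F*m + (2 + F² - 4*F) = 2 + F² - 4*F + F*m)
(p(W(-5, -2), 6) - 115)² = ((2 + 6² - 4*6 + 6*(-18 - 2)) - 115)² = ((2 + 36 - 24 + 6*(-20)) - 115)² = ((2 + 36 - 24 - 120) - 115)² = (-106 - 115)² = (-221)² = 48841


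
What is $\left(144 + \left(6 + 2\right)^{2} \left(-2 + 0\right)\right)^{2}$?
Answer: $256$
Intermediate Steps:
$\left(144 + \left(6 + 2\right)^{2} \left(-2 + 0\right)\right)^{2} = \left(144 + 8^{2} \left(-2\right)\right)^{2} = \left(144 + 64 \left(-2\right)\right)^{2} = \left(144 - 128\right)^{2} = 16^{2} = 256$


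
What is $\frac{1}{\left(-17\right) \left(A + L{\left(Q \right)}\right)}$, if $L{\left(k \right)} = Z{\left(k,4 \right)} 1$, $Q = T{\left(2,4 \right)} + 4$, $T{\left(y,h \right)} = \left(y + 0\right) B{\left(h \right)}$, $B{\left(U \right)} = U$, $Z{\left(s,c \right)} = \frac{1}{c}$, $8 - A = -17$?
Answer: $- \frac{4}{1717} \approx -0.0023296$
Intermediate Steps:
$A = 25$ ($A = 8 - -17 = 8 + 17 = 25$)
$T{\left(y,h \right)} = h y$ ($T{\left(y,h \right)} = \left(y + 0\right) h = y h = h y$)
$Q = 12$ ($Q = 4 \cdot 2 + 4 = 8 + 4 = 12$)
$L{\left(k \right)} = \frac{1}{4}$ ($L{\left(k \right)} = \frac{1}{4} \cdot 1 = \frac{1}{4}$)
$\frac{1}{\left(-17\right) \left(A + L{\left(Q \right)}\right)} = \frac{1}{\left(-17\right) \left(25 + \frac{1}{4}\right)} = \frac{1}{\left(-17\right) \frac{101}{4}} = \frac{1}{- \frac{1717}{4}} = - \frac{4}{1717}$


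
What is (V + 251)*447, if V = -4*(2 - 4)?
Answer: 115773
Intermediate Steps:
V = 8 (V = -4*(-2) = 8)
(V + 251)*447 = (8 + 251)*447 = 259*447 = 115773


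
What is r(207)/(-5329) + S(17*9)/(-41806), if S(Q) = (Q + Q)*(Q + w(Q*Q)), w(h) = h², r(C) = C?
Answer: -446789542780179/111392087 ≈ -4.0110e+6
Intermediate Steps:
S(Q) = 2*Q*(Q + Q⁴) (S(Q) = (Q + Q)*(Q + (Q*Q)²) = (2*Q)*(Q + (Q²)²) = (2*Q)*(Q + Q⁴) = 2*Q*(Q + Q⁴))
r(207)/(-5329) + S(17*9)/(-41806) = 207/(-5329) + (2*(17*9)²*(1 + (17*9)³))/(-41806) = 207*(-1/5329) + (2*153²*(1 + 153³))*(-1/41806) = -207/5329 + (2*23409*(1 + 3581577))*(-1/41806) = -207/5329 + (2*23409*3581578)*(-1/41806) = -207/5329 + 167682318804*(-1/41806) = -207/5329 - 83841159402/20903 = -446789542780179/111392087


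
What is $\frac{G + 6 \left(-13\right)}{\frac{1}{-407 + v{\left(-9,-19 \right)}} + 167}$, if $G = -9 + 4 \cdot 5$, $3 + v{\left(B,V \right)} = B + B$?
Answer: $- \frac{28676}{71475} \approx -0.4012$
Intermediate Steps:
$v{\left(B,V \right)} = -3 + 2 B$ ($v{\left(B,V \right)} = -3 + \left(B + B\right) = -3 + 2 B$)
$G = 11$ ($G = -9 + 20 = 11$)
$\frac{G + 6 \left(-13\right)}{\frac{1}{-407 + v{\left(-9,-19 \right)}} + 167} = \frac{11 + 6 \left(-13\right)}{\frac{1}{-407 + \left(-3 + 2 \left(-9\right)\right)} + 167} = \frac{11 - 78}{\frac{1}{-407 - 21} + 167} = - \frac{67}{\frac{1}{-407 - 21} + 167} = - \frac{67}{\frac{1}{-428} + 167} = - \frac{67}{- \frac{1}{428} + 167} = - \frac{67}{\frac{71475}{428}} = \left(-67\right) \frac{428}{71475} = - \frac{28676}{71475}$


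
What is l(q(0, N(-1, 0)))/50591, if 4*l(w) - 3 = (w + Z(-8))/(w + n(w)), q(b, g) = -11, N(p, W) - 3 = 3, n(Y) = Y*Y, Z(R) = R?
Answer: 311/22260040 ≈ 1.3971e-5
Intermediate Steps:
n(Y) = Y**2
N(p, W) = 6 (N(p, W) = 3 + 3 = 6)
l(w) = 3/4 + (-8 + w)/(4*(w + w**2)) (l(w) = 3/4 + ((w - 8)/(w + w**2))/4 = 3/4 + ((-8 + w)/(w + w**2))/4 = 3/4 + (-8 + w)/(4*(w + w**2)))
l(q(0, N(-1, 0)))/50591 = ((-2 - 11 + (3/4)*(-11)**2)/((-11)*(1 - 11)))/50591 = -1/11*(-2 - 11 + (3/4)*121)/(-10)*(1/50591) = -1/11*(-1/10)*(-2 - 11 + 363/4)*(1/50591) = -1/11*(-1/10)*311/4*(1/50591) = (311/440)*(1/50591) = 311/22260040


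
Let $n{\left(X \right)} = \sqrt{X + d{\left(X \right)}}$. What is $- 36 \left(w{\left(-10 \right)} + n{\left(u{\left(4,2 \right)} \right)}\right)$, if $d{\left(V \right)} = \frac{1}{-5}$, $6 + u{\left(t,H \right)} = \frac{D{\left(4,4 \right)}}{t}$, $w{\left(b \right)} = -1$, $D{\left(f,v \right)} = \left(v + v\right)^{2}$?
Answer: $36 - \frac{252 \sqrt{5}}{5} \approx -76.698$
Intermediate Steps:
$D{\left(f,v \right)} = 4 v^{2}$ ($D{\left(f,v \right)} = \left(2 v\right)^{2} = 4 v^{2}$)
$u{\left(t,H \right)} = -6 + \frac{64}{t}$ ($u{\left(t,H \right)} = -6 + \frac{4 \cdot 4^{2}}{t} = -6 + \frac{4 \cdot 16}{t} = -6 + \frac{64}{t}$)
$d{\left(V \right)} = - \frac{1}{5}$
$n{\left(X \right)} = \sqrt{- \frac{1}{5} + X}$ ($n{\left(X \right)} = \sqrt{X - \frac{1}{5}} = \sqrt{- \frac{1}{5} + X}$)
$- 36 \left(w{\left(-10 \right)} + n{\left(u{\left(4,2 \right)} \right)}\right) = - 36 \left(-1 + \frac{\sqrt{-5 + 25 \left(-6 + \frac{64}{4}\right)}}{5}\right) = - 36 \left(-1 + \frac{\sqrt{-5 + 25 \left(-6 + 64 \cdot \frac{1}{4}\right)}}{5}\right) = - 36 \left(-1 + \frac{\sqrt{-5 + 25 \left(-6 + 16\right)}}{5}\right) = - 36 \left(-1 + \frac{\sqrt{-5 + 25 \cdot 10}}{5}\right) = - 36 \left(-1 + \frac{\sqrt{-5 + 250}}{5}\right) = - 36 \left(-1 + \frac{\sqrt{245}}{5}\right) = - 36 \left(-1 + \frac{7 \sqrt{5}}{5}\right) = 36 - \frac{252 \sqrt{5}}{5}$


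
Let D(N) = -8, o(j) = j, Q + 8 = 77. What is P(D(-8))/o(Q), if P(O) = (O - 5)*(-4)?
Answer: 52/69 ≈ 0.75362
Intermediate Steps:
Q = 69 (Q = -8 + 77 = 69)
P(O) = 20 - 4*O (P(O) = (-5 + O)*(-4) = 20 - 4*O)
P(D(-8))/o(Q) = (20 - 4*(-8))/69 = (20 + 32)*(1/69) = 52*(1/69) = 52/69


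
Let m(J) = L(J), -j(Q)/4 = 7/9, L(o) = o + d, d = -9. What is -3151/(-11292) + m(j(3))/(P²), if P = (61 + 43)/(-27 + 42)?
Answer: 827629/30533568 ≈ 0.027106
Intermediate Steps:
L(o) = -9 + o (L(o) = o - 9 = -9 + o)
j(Q) = -28/9
m(J) = -9 + J
P = 104/15 ≈ 6.9333
-3151/(-11292) + m(j(3))/(P²) = -3151/(-11292) + (-9 - 28/9)/((104/15)²) = -3151*(-1/11292) - 109/(9*10816/225) = 3151/11292 - 109/9*225/10816 = 3151/11292 - 2725/10816 = 827629/30533568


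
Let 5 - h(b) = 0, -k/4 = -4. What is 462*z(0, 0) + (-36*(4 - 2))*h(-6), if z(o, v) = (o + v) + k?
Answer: 7032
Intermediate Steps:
k = 16 (k = -4*(-4) = 16)
h(b) = 5 (h(b) = 5 - 1*0 = 5 + 0 = 5)
z(o, v) = 16 + o + v (z(o, v) = (o + v) + 16 = 16 + o + v)
462*z(0, 0) + (-36*(4 - 2))*h(-6) = 462*(16 + 0 + 0) - 36*(4 - 2)*5 = 462*16 - 36*2*5 = 7392 - 9*8*5 = 7392 - 72*5 = 7392 - 360 = 7032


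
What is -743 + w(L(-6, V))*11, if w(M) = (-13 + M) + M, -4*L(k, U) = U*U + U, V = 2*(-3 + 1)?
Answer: -952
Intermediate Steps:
V = -4 (V = 2*(-2) = -4)
L(k, U) = -U/4 - U²/4 (L(k, U) = -(U*U + U)/4 = -(U² + U)/4 = -(U + U²)/4 = -U/4 - U²/4)
w(M) = -13 + 2*M
-743 + w(L(-6, V))*11 = -743 + (-13 + 2*(-¼*(-4)*(1 - 4)))*11 = -743 + (-13 + 2*(-¼*(-4)*(-3)))*11 = -743 + (-13 + 2*(-3))*11 = -743 + (-13 - 6)*11 = -743 - 19*11 = -743 - 209 = -952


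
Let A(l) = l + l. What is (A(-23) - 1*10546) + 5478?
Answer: -5114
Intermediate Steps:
A(l) = 2*l
(A(-23) - 1*10546) + 5478 = (2*(-23) - 1*10546) + 5478 = (-46 - 10546) + 5478 = -10592 + 5478 = -5114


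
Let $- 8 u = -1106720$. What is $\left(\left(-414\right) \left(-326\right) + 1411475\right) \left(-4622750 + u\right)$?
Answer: $-6934866515990$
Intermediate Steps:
$u = 138340$ ($u = \left(- \frac{1}{8}\right) \left(-1106720\right) = 138340$)
$\left(\left(-414\right) \left(-326\right) + 1411475\right) \left(-4622750 + u\right) = \left(\left(-414\right) \left(-326\right) + 1411475\right) \left(-4622750 + 138340\right) = \left(134964 + 1411475\right) \left(-4484410\right) = 1546439 \left(-4484410\right) = -6934866515990$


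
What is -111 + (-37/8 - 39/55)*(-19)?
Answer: -4247/440 ≈ -9.6523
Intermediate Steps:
-111 + (-37/8 - 39/55)*(-19) = -111 - 2347/440*(-19) = -111 + 44593/440 = -4247/440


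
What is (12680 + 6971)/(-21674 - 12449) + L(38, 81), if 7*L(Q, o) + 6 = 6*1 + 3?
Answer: -35188/238861 ≈ -0.14732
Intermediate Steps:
L(Q, o) = 3/7 (L(Q, o) = -6/7 + (6*1 + 3)/7 = -6/7 + (6 + 3)/7 = -6/7 + (1/7)*9 = -6/7 + 9/7 = 3/7)
(12680 + 6971)/(-21674 - 12449) + L(38, 81) = (12680 + 6971)/(-21674 - 12449) + 3/7 = 19651/(-34123) + 3/7 = 19651*(-1/34123) + 3/7 = -19651/34123 + 3/7 = -35188/238861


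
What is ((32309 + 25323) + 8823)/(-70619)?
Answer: -66455/70619 ≈ -0.94104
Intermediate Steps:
((32309 + 25323) + 8823)/(-70619) = (57632 + 8823)*(-1/70619) = 66455*(-1/70619) = -66455/70619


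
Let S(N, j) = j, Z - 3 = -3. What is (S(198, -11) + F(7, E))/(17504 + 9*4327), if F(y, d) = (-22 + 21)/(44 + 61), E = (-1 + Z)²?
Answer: -1156/5926935 ≈ -0.00019504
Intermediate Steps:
Z = 0 (Z = 3 - 3 = 0)
E = 1 (E = (-1 + 0)² = (-1)² = 1)
F(y, d) = -1/105
(S(198, -11) + F(7, E))/(17504 + 9*4327) = (-11 - 1/105)/(17504 + 9*4327) = -1156/(105*(17504 + 38943)) = -1156/105/56447 = -1156/105*1/56447 = -1156/5926935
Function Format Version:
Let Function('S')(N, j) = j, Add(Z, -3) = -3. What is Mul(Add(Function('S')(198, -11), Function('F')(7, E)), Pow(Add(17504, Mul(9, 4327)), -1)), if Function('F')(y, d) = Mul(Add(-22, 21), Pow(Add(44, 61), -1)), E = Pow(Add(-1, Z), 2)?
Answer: Rational(-1156, 5926935) ≈ -0.00019504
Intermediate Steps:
Z = 0 (Z = Add(3, -3) = 0)
E = 1 (E = Pow(Add(-1, 0), 2) = Pow(-1, 2) = 1)
Function('F')(y, d) = Rational(-1, 105) (Function('F')(y, d) = Mul(-1, Pow(105, -1)) = Mul(-1, Rational(1, 105)) = Rational(-1, 105))
Mul(Add(Function('S')(198, -11), Function('F')(7, E)), Pow(Add(17504, Mul(9, 4327)), -1)) = Mul(Add(-11, Rational(-1, 105)), Pow(Add(17504, Mul(9, 4327)), -1)) = Mul(Rational(-1156, 105), Pow(Add(17504, 38943), -1)) = Mul(Rational(-1156, 105), Pow(56447, -1)) = Mul(Rational(-1156, 105), Rational(1, 56447)) = Rational(-1156, 5926935)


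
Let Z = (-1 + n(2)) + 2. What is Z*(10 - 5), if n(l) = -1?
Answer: 0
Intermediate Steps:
Z = 0 (Z = (-1 - 1) + 2 = -2 + 2 = 0)
Z*(10 - 5) = 0*(10 - 5) = 0*5 = 0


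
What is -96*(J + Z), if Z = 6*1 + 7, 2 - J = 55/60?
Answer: -1352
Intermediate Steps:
J = 13/12 (J = 2 - 55/60 = 2 - 1*11/12 = 2 - 11/12 = 13/12 ≈ 1.0833)
Z = 13 (Z = 6 + 7 = 13)
-96*(J + Z) = -96*(13/12 + 13) = -96*169/12 = -1352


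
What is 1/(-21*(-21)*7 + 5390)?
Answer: 1/8477 ≈ 0.00011797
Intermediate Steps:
1/(-21*(-21)*7 + 5390) = 1/(441*7 + 5390) = 1/(3087 + 5390) = 1/8477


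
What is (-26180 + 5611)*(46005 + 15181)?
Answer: -1258534834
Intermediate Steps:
(-26180 + 5611)*(46005 + 15181) = -20569*61186 = -1258534834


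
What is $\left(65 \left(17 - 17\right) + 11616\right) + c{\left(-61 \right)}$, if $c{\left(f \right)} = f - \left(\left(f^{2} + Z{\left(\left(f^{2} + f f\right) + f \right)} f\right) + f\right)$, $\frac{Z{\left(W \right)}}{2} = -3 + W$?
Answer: $908011$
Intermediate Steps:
$Z{\left(W \right)} = -6 + 2 W$ ($Z{\left(W \right)} = 2 \left(-3 + W\right) = -6 + 2 W$)
$c{\left(f \right)} = - f^{2} - f \left(-6 + 2 f + 4 f^{2}\right)$ ($c{\left(f \right)} = f - \left(\left(f^{2} + \left(-6 + 2 \left(\left(f^{2} + f f\right) + f\right)\right) f\right) + f\right) = f - \left(\left(f^{2} + \left(-6 + 2 \left(\left(f^{2} + f^{2}\right) + f\right)\right) f\right) + f\right) = f - \left(\left(f^{2} + \left(-6 + 2 \left(2 f^{2} + f\right)\right) f\right) + f\right) = f - \left(\left(f^{2} + \left(-6 + 2 \left(f + 2 f^{2}\right)\right) f\right) + f\right) = f - \left(\left(f^{2} + \left(-6 + \left(2 f + 4 f^{2}\right)\right) f\right) + f\right) = f - \left(\left(f^{2} + \left(-6 + 2 f + 4 f^{2}\right) f\right) + f\right) = f - \left(\left(f^{2} + f \left(-6 + 2 f + 4 f^{2}\right)\right) + f\right) = f - \left(f + f^{2} + f \left(-6 + 2 f + 4 f^{2}\right)\right) = - f^{2} - f \left(-6 + 2 f + 4 f^{2}\right)$)
$\left(65 \left(17 - 17\right) + 11616\right) + c{\left(-61 \right)} = \left(65 \left(17 - 17\right) + 11616\right) - 61 \left(6 - 4 \left(-61\right)^{2} - -183\right) = \left(65 \cdot 0 + 11616\right) - 61 \left(6 - 14884 + 183\right) = \left(0 + 11616\right) - 61 \left(6 - 14884 + 183\right) = 11616 - -896395 = 11616 + 896395 = 908011$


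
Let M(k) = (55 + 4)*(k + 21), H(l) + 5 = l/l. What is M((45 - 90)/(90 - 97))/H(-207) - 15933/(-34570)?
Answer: -97790709/241990 ≈ -404.11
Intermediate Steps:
H(l) = -4 (H(l) = -5 + l/l = -5 + 1 = -4)
M(k) = 1239 + 59*k (M(k) = 59*(21 + k) = 1239 + 59*k)
M((45 - 90)/(90 - 97))/H(-207) - 15933/(-34570) = (1239 + 59*((45 - 90)/(90 - 97)))/(-4) - 15933/(-34570) = (1239 + 59*(-45/(-7)))*(-¼) - 15933*(-1/34570) = (1239 + 59*(-45*(-⅐)))*(-¼) + 15933/34570 = (1239 + 59*(45/7))*(-¼) + 15933/34570 = (1239 + 2655/7)*(-¼) + 15933/34570 = (11328/7)*(-¼) + 15933/34570 = -2832/7 + 15933/34570 = -97790709/241990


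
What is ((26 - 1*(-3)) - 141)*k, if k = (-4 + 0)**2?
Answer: -1792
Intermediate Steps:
k = 16 (k = (-4)**2 = 16)
((26 - 1*(-3)) - 141)*k = ((26 - 1*(-3)) - 141)*16 = ((26 + 3) - 141)*16 = (29 - 141)*16 = -112*16 = -1792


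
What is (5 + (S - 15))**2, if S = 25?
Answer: 225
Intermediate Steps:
(5 + (S - 15))**2 = (5 + (25 - 15))**2 = (5 + 10)**2 = 15**2 = 225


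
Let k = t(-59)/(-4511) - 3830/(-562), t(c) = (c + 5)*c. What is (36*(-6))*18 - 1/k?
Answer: -30107214103/7743299 ≈ -3888.2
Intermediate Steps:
t(c) = c*(5 + c) (t(c) = (5 + c)*c = c*(5 + c))
k = 7743299/1267591 (k = -59*(5 - 59)/(-4511) - 3830/(-562) = -59*(-54)*(-1/4511) - 3830*(-1/562) = 3186*(-1/4511) + 1915/281 = -3186/4511 + 1915/281 = 7743299/1267591 ≈ 6.1087)
(36*(-6))*18 - 1/k = (36*(-6))*18 - 1/7743299/1267591 = -216*18 - 1*1267591/7743299 = -3888 - 1267591/7743299 = -30107214103/7743299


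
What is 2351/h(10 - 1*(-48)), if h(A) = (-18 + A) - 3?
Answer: 2351/37 ≈ 63.541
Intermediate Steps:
h(A) = -21 + A
2351/h(10 - 1*(-48)) = 2351/(-21 + (10 - 1*(-48))) = 2351/(-21 + (10 + 48)) = 2351/(-21 + 58) = 2351/37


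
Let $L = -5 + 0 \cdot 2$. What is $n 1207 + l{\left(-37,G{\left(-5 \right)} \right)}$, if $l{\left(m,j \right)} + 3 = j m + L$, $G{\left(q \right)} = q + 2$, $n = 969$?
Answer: $1169686$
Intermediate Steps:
$L = -5$ ($L = -5 + 0 = -5$)
$G{\left(q \right)} = 2 + q$
$l{\left(m,j \right)} = -8 + j m$ ($l{\left(m,j \right)} = -3 + \left(j m - 5\right) = -3 + \left(-5 + j m\right) = -8 + j m$)
$n 1207 + l{\left(-37,G{\left(-5 \right)} \right)} = 969 \cdot 1207 - \left(8 - \left(2 - 5\right) \left(-37\right)\right) = 1169583 - -103 = 1169583 + \left(-8 + 111\right) = 1169583 + 103 = 1169686$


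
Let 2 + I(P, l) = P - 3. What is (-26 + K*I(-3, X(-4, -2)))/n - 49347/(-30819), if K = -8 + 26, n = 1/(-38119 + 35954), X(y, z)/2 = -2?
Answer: 3780994099/10273 ≈ 3.6805e+5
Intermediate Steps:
X(y, z) = -4 (X(y, z) = 2*(-2) = -4)
n = -1/2165 (n = 1/(-2165) = -1/2165 ≈ -0.00046189)
K = 18
I(P, l) = -5 + P (I(P, l) = -2 + (P - 3) = -2 + (-3 + P) = -5 + P)
(-26 + K*I(-3, X(-4, -2)))/n - 49347/(-30819) = (-26 + 18*(-5 - 3))/(-1/2165) - 49347/(-30819) = (-26 + 18*(-8))*(-2165) - 49347*(-1/30819) = (-26 - 144)*(-2165) + 16449/10273 = -170*(-2165) + 16449/10273 = 368050 + 16449/10273 = 3780994099/10273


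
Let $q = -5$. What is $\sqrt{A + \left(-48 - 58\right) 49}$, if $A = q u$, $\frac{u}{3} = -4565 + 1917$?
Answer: $\sqrt{34526} \approx 185.81$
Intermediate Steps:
$u = -7944$ ($u = 3 \left(-4565 + 1917\right) = 3 \left(-2648\right) = -7944$)
$A = 39720$ ($A = \left(-5\right) \left(-7944\right) = 39720$)
$\sqrt{A + \left(-48 - 58\right) 49} = \sqrt{39720 + \left(-48 - 58\right) 49} = \sqrt{39720 - 5194} = \sqrt{34526}$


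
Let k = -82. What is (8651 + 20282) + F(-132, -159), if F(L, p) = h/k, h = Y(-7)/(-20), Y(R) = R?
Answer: 47450113/1640 ≈ 28933.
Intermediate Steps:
h = 7/20 (h = -7/(-20) = -7*(-1/20) = 7/20 ≈ 0.35000)
F(L, p) = -7/1640 (F(L, p) = (7/20)/(-82) = (7/20)*(-1/82) = -7/1640)
(8651 + 20282) + F(-132, -159) = (8651 + 20282) - 7/1640 = 28933 - 7/1640 = 47450113/1640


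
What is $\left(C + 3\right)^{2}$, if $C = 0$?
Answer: $9$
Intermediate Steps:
$\left(C + 3\right)^{2} = \left(0 + 3\right)^{2} = 3^{2} = 9$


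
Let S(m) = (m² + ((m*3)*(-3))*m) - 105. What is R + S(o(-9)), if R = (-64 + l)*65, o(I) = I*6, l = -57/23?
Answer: -638344/23 ≈ -27754.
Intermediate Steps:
l = -57/23 (l = -57*1/23 = -57/23 ≈ -2.4783)
o(I) = 6*I
R = -99385/23 (R = (-64 - 57/23)*65 = -1529/23*65 = -99385/23 ≈ -4321.1)
S(m) = -105 - 8*m² (S(m) = (m² + ((3*m)*(-3))*m) - 105 = (m² + (-9*m)*m) - 105 = (m² - 9*m²) - 105 = -8*m² - 105 = -105 - 8*m²)
R + S(o(-9)) = -99385/23 + (-105 - 8*(6*(-9))²) = -99385/23 + (-105 - 8*(-54)²) = -99385/23 + (-105 - 8*2916) = -99385/23 + (-105 - 23328) = -99385/23 - 23433 = -638344/23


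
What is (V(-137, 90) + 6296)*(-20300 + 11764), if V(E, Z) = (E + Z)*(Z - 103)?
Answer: -58958152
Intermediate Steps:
V(E, Z) = (-103 + Z)*(E + Z) (V(E, Z) = (E + Z)*(-103 + Z) = (-103 + Z)*(E + Z))
(V(-137, 90) + 6296)*(-20300 + 11764) = ((90² - 103*(-137) - 103*90 - 137*90) + 6296)*(-20300 + 11764) = ((8100 + 14111 - 9270 - 12330) + 6296)*(-8536) = (611 + 6296)*(-8536) = 6907*(-8536) = -58958152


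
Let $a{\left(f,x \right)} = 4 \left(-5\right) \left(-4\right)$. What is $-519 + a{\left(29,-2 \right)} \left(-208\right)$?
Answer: $-17159$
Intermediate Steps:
$a{\left(f,x \right)} = 80$ ($a{\left(f,x \right)} = \left(-20\right) \left(-4\right) = 80$)
$-519 + a{\left(29,-2 \right)} \left(-208\right) = -519 + 80 \left(-208\right) = -519 - 16640 = -17159$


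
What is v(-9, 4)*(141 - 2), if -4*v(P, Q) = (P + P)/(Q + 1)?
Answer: 1251/10 ≈ 125.10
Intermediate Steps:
v(P, Q) = -P/(2*(1 + Q)) (v(P, Q) = -(P + P)/(4*(Q + 1)) = -2*P/(4*(1 + Q)) = -P/(2*(1 + Q)))
v(-9, 4)*(141 - 2) = (-1*(-9)/(2 + 2*4))*(141 - 2) = -1*(-9)/(2 + 8)*139 = -1*(-9)/10*139 = -1*(-9)*⅒*139 = (9/10)*139 = 1251/10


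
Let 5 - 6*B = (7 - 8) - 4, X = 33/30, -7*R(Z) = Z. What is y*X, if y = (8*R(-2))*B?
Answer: 88/21 ≈ 4.1905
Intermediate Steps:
R(Z) = -Z/7
X = 11/10 (X = 33*(1/30) = 11/10 ≈ 1.1000)
B = 5/3 (B = 5/6 - ((7 - 8) - 4)/6 = 5/6 - (-1 - 4)/6 = 5/6 - 1/6*(-5) = 5/6 + 5/6 = 5/3 ≈ 1.6667)
y = 80/21 (y = (8*(-1/7*(-2)))*(5/3) = (8*(2/7))*(5/3) = (16/7)*(5/3) = 80/21 ≈ 3.8095)
y*X = (80/21)*(11/10) = 88/21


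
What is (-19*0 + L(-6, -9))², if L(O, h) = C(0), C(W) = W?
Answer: 0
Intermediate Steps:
L(O, h) = 0
(-19*0 + L(-6, -9))² = (-19*0 + 0)² = (0 + 0)² = 0² = 0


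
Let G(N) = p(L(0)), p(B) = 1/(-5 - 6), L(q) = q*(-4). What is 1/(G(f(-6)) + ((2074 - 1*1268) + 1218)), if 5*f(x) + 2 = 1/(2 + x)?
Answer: 11/22263 ≈ 0.00049409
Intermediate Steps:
L(q) = -4*q
f(x) = -⅖ + 1/(5*(2 + x))
p(B) = -1/11 (p(B) = 1/(-11) = -1/11)
G(N) = -1/11
1/(G(f(-6)) + ((2074 - 1*1268) + 1218)) = 1/(-1/11 + ((2074 - 1*1268) + 1218)) = 1/(-1/11 + ((2074 - 1268) + 1218)) = 1/(-1/11 + (806 + 1218)) = 1/(-1/11 + 2024) = 1/(22263/11) = 11/22263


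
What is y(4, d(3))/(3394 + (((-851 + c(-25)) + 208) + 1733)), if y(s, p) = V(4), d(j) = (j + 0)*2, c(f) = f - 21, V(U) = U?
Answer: 2/2219 ≈ 0.00090131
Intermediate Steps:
c(f) = -21 + f
d(j) = 2*j (d(j) = j*2 = 2*j)
y(s, p) = 4
y(4, d(3))/(3394 + (((-851 + c(-25)) + 208) + 1733)) = 4/(3394 + (((-851 + (-21 - 25)) + 208) + 1733)) = 4/(3394 + (((-851 - 46) + 208) + 1733)) = 4/(3394 + ((-897 + 208) + 1733)) = 4/(3394 + (-689 + 1733)) = 4/(3394 + 1044) = 4/4438 = 4*(1/4438) = 2/2219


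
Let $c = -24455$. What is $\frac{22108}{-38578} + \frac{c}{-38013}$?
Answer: $\frac{51516793}{733232757} \approx 0.07026$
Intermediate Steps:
$\frac{22108}{-38578} + \frac{c}{-38013} = \frac{22108}{-38578} - \frac{24455}{-38013} = 22108 \left(- \frac{1}{38578}\right) - - \frac{24455}{38013} = - \frac{11054}{19289} + \frac{24455}{38013} = \frac{51516793}{733232757}$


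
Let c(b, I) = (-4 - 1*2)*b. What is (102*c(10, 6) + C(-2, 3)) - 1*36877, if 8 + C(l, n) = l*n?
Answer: -43011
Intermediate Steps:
c(b, I) = -6*b (c(b, I) = (-4 - 2)*b = -6*b)
C(l, n) = -8 + l*n
(102*c(10, 6) + C(-2, 3)) - 1*36877 = (102*(-6*10) + (-8 - 2*3)) - 1*36877 = (102*(-60) + (-8 - 6)) - 36877 = (-6120 - 14) - 36877 = -6134 - 36877 = -43011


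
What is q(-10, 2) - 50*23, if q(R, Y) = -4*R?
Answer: -1110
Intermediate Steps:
q(-10, 2) - 50*23 = -4*(-10) - 50*23 = 40 - 1150 = -1110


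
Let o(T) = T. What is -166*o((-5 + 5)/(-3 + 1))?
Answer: 0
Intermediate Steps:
-166*o((-5 + 5)/(-3 + 1)) = -166*(-5 + 5)/(-3 + 1) = -0/(-2) = -0*(-1)/2 = -166*0 = 0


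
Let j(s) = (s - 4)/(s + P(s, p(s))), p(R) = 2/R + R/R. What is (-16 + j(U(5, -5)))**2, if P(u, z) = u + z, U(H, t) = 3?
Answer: 137641/529 ≈ 260.19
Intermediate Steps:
p(R) = 1 + 2/R (p(R) = 2/R + 1 = 1 + 2/R)
j(s) = (-4 + s)/(2*s + (2 + s)/s) (j(s) = (s - 4)/(s + (s + (2 + s)/s)) = (-4 + s)/(2*s + (2 + s)/s))
(-16 + j(U(5, -5)))**2 = (-16 + 3*(-4 + 3)/(2 + 3 + 2*3**2))**2 = (-16 + 3*(-1)/(2 + 3 + 2*9))**2 = (-16 + 3*(-1)/(2 + 3 + 18))**2 = (-16 + 3*(-1)/23)**2 = (-16 + 3*(1/23)*(-1))**2 = (-16 - 3/23)**2 = (-371/23)**2 = 137641/529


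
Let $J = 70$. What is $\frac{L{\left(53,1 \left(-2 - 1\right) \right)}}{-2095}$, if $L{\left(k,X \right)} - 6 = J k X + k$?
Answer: $\frac{11071}{2095} \approx 5.2845$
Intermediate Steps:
$L{\left(k,X \right)} = 6 + k + 70 X k$ ($L{\left(k,X \right)} = 6 + \left(70 k X + k\right) = 6 + \left(70 X k + k\right) = 6 + \left(k + 70 X k\right) = 6 + k + 70 X k$)
$\frac{L{\left(53,1 \left(-2 - 1\right) \right)}}{-2095} = \frac{6 + 53 + 70 \cdot 1 \left(-2 - 1\right) 53}{-2095} = \left(6 + 53 + 70 \cdot 1 \left(-3\right) 53\right) \left(- \frac{1}{2095}\right) = \left(6 + 53 + 70 \left(-3\right) 53\right) \left(- \frac{1}{2095}\right) = \left(6 + 53 - 11130\right) \left(- \frac{1}{2095}\right) = \left(-11071\right) \left(- \frac{1}{2095}\right) = \frac{11071}{2095}$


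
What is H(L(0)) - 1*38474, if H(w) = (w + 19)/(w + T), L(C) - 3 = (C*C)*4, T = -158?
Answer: -5963492/155 ≈ -38474.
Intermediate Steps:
L(C) = 3 + 4*C**2 (L(C) = 3 + (C*C)*4 = 3 + C**2*4 = 3 + 4*C**2)
H(w) = (19 + w)/(-158 + w) (H(w) = (w + 19)/(w - 158) = (19 + w)/(-158 + w))
H(L(0)) - 1*38474 = (19 + (3 + 4*0**2))/(-158 + (3 + 4*0**2)) - 1*38474 = (19 + (3 + 4*0))/(-158 + (3 + 4*0)) - 38474 = (19 + (3 + 0))/(-158 + (3 + 0)) - 38474 = (19 + 3)/(-158 + 3) - 38474 = 22/(-155) - 38474 = -1/155*22 - 38474 = -22/155 - 38474 = -5963492/155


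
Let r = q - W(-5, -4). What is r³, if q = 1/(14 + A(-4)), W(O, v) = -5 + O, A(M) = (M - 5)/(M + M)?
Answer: 1806932232/1771561 ≈ 1020.0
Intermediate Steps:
A(M) = (-5 + M)/(2*M) (A(M) = (-5 + M)/((2*M)) = (-5 + M)*(1/(2*M)) = (-5 + M)/(2*M))
q = 8/121 (q = 1/(14 + (½)*(-5 - 4)/(-4)) = 1/(14 + (½)*(-¼)*(-9)) = 1/(14 + 9/8) = 1/(121/8) = 8/121 ≈ 0.066116)
r = 1218/121 (r = 8/121 - (-5 - 5) = 8/121 - 1*(-10) = 8/121 + 10 = 1218/121 ≈ 10.066)
r³ = (1218/121)³ = 1806932232/1771561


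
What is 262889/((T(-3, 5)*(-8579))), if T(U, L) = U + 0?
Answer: 262889/25737 ≈ 10.214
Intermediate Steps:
T(U, L) = U
262889/((T(-3, 5)*(-8579))) = 262889/((-3*(-8579))) = 262889/25737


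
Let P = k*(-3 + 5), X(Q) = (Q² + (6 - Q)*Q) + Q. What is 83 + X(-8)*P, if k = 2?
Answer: -141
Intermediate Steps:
X(Q) = Q + Q² + Q*(6 - Q) (X(Q) = (Q² + Q*(6 - Q)) + Q = Q + Q² + Q*(6 - Q))
P = 4 (P = 2*(-3 + 5) = 2*2 = 4)
83 + X(-8)*P = 83 + (7*(-8))*4 = 83 - 56*4 = 83 - 224 = -141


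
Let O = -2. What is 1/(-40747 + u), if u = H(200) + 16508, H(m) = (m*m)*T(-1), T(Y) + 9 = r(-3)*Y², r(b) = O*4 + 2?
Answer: -1/624239 ≈ -1.6020e-6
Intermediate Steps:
r(b) = -6 (r(b) = -2*4 + 2 = -8 + 2 = -6)
T(Y) = -9 - 6*Y²
H(m) = -15*m² (H(m) = (m*m)*(-9 - 6*(-1)²) = m²*(-9 - 6*1) = m²*(-9 - 6) = m²*(-15) = -15*m²)
u = -583492 (u = -15*200² + 16508 = -15*40000 + 16508 = -600000 + 16508 = -583492)
1/(-40747 + u) = 1/(-40747 - 583492) = 1/(-624239) = -1/624239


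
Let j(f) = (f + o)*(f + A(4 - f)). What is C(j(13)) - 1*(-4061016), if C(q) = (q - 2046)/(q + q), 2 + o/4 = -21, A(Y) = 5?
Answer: 962461081/237 ≈ 4.0610e+6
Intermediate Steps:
o = -92 (o = -8 + 4*(-21) = -8 - 84 = -92)
j(f) = (-92 + f)*(5 + f) (j(f) = (f - 92)*(f + 5) = (-92 + f)*(5 + f))
C(q) = (-2046 + q)/(2*q) (C(q) = (-2046 + q)/((2*q)) = (-2046 + q)*(1/(2*q)) = (-2046 + q)/(2*q))
C(j(13)) - 1*(-4061016) = (-2046 + (-460 + 13² - 87*13))/(2*(-460 + 13² - 87*13)) - 1*(-4061016) = (-2046 + (-460 + 169 - 1131))/(2*(-460 + 169 - 1131)) + 4061016 = (½)*(-2046 - 1422)/(-1422) + 4061016 = (½)*(-1/1422)*(-3468) + 4061016 = 289/237 + 4061016 = 962461081/237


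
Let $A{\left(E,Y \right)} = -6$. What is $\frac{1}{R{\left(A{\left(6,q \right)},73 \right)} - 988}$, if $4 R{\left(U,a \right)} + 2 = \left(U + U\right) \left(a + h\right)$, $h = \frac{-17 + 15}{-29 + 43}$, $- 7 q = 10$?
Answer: $- \frac{14}{16899} \approx -0.00082845$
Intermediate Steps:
$q = - \frac{10}{7}$ ($q = \left(- \frac{1}{7}\right) 10 = - \frac{10}{7} \approx -1.4286$)
$h = - \frac{1}{7}$ ($h = - \frac{2}{14} = \left(-2\right) \frac{1}{14} = - \frac{1}{7} \approx -0.14286$)
$R{\left(U,a \right)} = - \frac{1}{2} + \frac{U \left(- \frac{1}{7} + a\right)}{2}$ ($R{\left(U,a \right)} = - \frac{1}{2} + \frac{\left(U + U\right) \left(a - \frac{1}{7}\right)}{4} = - \frac{1}{2} + \frac{2 U \left(- \frac{1}{7} + a\right)}{4} = - \frac{1}{2} + \frac{U \left(- \frac{1}{7} + a\right)}{2}$)
$\frac{1}{R{\left(A{\left(6,q \right)},73 \right)} - 988} = \frac{1}{\left(- \frac{1}{2} - - \frac{3}{7} + \frac{1}{2} \left(-6\right) 73\right) - 988} = \frac{1}{\left(- \frac{1}{2} + \frac{3}{7} - 219\right) - 988} = \frac{1}{- \frac{3067}{14} - 988} = \frac{1}{- \frac{16899}{14}} = - \frac{14}{16899}$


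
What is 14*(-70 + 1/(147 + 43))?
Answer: -93093/95 ≈ -979.93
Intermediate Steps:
14*(-70 + 1/(147 + 43)) = 14*(-70 + 1/190) = 14*(-13299/190) = -93093/95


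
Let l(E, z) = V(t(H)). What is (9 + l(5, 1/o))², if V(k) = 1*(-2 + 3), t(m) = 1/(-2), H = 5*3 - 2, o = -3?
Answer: 100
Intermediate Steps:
H = 13 (H = 15 - 2 = 13)
t(m) = -½
V(k) = 1 (V(k) = 1*1 = 1)
l(E, z) = 1
(9 + l(5, 1/o))² = (9 + 1)² = 10² = 100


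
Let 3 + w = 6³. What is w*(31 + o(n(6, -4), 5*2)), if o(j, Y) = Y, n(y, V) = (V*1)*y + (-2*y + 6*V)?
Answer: 8733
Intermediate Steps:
n(y, V) = -2*y + 6*V + V*y (n(y, V) = V*y + (-2*y + 6*V) = -2*y + 6*V + V*y)
w = 213 (w = -3 + 6³ = -3 + 216 = 213)
w*(31 + o(n(6, -4), 5*2)) = 213*(31 + 5*2) = 213*(31 + 10) = 213*41 = 8733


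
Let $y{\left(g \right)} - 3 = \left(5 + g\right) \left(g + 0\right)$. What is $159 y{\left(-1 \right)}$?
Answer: $-159$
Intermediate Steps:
$y{\left(g \right)} = 3 + g \left(5 + g\right)$ ($y{\left(g \right)} = 3 + \left(5 + g\right) \left(g + 0\right) = 3 + \left(5 + g\right) g = 3 + g \left(5 + g\right)$)
$159 y{\left(-1 \right)} = 159 \left(3 + \left(-1\right)^{2} + 5 \left(-1\right)\right) = 159 \left(3 + 1 - 5\right) = 159 \left(-1\right) = -159$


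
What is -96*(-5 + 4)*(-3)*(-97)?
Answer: 27936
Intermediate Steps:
-96*(-5 + 4)*(-3)*(-97) = -(-96)*(-3)*(-97) = -96*3*(-97) = -288*(-97) = 27936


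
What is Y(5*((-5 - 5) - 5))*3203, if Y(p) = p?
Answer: -240225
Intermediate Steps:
Y(5*((-5 - 5) - 5))*3203 = (5*((-5 - 5) - 5))*3203 = (5*(-10 - 5))*3203 = (5*(-15))*3203 = -75*3203 = -240225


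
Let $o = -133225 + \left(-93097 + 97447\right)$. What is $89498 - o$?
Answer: $218373$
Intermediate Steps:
$o = -128875$ ($o = -133225 + 4350 = -128875$)
$89498 - o = 89498 - -128875 = 89498 + 128875 = 218373$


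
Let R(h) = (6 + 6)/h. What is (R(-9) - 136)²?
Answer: 169744/9 ≈ 18860.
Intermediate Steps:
R(h) = 12/h
(R(-9) - 136)² = (12/(-9) - 136)² = (12*(-⅑) - 136)² = (-4/3 - 136)² = (-412/3)² = 169744/9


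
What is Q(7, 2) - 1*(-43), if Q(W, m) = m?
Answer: 45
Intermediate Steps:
Q(7, 2) - 1*(-43) = 2 - 1*(-43) = 2 + 43 = 45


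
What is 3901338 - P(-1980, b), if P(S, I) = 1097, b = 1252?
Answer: 3900241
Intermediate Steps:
3901338 - P(-1980, b) = 3901338 - 1*1097 = 3901338 - 1097 = 3900241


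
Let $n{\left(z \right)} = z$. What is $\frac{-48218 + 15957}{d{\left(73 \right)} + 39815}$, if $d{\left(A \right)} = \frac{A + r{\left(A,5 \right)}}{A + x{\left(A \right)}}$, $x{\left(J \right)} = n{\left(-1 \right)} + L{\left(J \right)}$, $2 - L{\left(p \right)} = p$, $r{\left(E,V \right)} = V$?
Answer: $- \frac{32261}{39893} \approx -0.80869$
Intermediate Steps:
$L{\left(p \right)} = 2 - p$
$x{\left(J \right)} = 1 - J$ ($x{\left(J \right)} = -1 - \left(-2 + J\right) = 1 - J$)
$d{\left(A \right)} = 5 + A$ ($d{\left(A \right)} = \frac{A + 5}{A - \left(-1 + A\right)} = \frac{5 + A}{1} = \left(5 + A\right) 1 = 5 + A$)
$\frac{-48218 + 15957}{d{\left(73 \right)} + 39815} = \frac{-48218 + 15957}{\left(5 + 73\right) + 39815} = - \frac{32261}{78 + 39815} = - \frac{32261}{39893}$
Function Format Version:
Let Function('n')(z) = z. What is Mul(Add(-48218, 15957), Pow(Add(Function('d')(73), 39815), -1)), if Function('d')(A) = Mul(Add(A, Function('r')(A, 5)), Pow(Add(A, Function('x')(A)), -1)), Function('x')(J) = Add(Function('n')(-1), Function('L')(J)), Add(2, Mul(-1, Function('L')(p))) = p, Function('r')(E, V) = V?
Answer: Rational(-32261, 39893) ≈ -0.80869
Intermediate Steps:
Function('L')(p) = Add(2, Mul(-1, p))
Function('x')(J) = Add(1, Mul(-1, J)) (Function('x')(J) = Add(-1, Add(2, Mul(-1, J))) = Add(1, Mul(-1, J)))
Function('d')(A) = Add(5, A) (Function('d')(A) = Mul(Add(A, 5), Pow(Add(A, Add(1, Mul(-1, A))), -1)) = Mul(Add(5, A), Pow(1, -1)) = Mul(Add(5, A), 1) = Add(5, A))
Mul(Add(-48218, 15957), Pow(Add(Function('d')(73), 39815), -1)) = Mul(Add(-48218, 15957), Pow(Add(Add(5, 73), 39815), -1)) = Mul(-32261, Pow(Add(78, 39815), -1)) = Mul(-32261, Pow(39893, -1)) = Mul(-32261, Rational(1, 39893)) = Rational(-32261, 39893)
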